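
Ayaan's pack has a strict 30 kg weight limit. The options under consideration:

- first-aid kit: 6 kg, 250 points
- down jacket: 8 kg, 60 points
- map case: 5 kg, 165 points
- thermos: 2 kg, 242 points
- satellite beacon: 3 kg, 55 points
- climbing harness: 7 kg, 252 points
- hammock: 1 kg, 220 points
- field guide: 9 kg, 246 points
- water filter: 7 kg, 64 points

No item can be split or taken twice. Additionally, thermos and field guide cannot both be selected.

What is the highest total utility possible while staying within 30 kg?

1193

By utility per kg: hammock 220.00, thermos 121.00, first-aid kit 41.67 lead.
Best packing: first-aid kit + map case + thermos + climbing harness + hammock + water filter — 28 kg, 1193 total.
That's the maximum — no feasible swap from here does better than 1193.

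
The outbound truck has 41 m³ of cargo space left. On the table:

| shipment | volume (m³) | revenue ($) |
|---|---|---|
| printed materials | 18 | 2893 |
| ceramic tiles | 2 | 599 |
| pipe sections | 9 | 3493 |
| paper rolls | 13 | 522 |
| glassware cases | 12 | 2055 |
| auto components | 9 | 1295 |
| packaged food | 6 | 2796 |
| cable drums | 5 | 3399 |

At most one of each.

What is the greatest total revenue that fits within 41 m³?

Greedy by ratio would take ceramic tiles + pipe sections + glassware cases + packaged food + cable drums: 34 m³ used, total 12342.
Replace glassware cases with printed materials: the trade gains 838 net, giving 13180 at 40 m³.
Nothing else within 41 m³ beats 13180.

13180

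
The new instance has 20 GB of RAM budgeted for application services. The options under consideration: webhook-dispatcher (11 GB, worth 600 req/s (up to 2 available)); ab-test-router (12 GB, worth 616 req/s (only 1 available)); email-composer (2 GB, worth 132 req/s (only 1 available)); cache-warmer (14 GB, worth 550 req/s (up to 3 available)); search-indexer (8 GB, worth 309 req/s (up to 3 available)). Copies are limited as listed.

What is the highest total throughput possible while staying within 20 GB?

925

Filling by ratio: webhook-dispatcher + email-composer for 732, with 7 GB left unused.
Dropping webhook-dispatcher and email-composer frees 13 GB; slotting in ab-test-router + search-indexer (20 GB) lifts the total to 925 at 20 GB.
That's the maximum — no swap from here does better than 925.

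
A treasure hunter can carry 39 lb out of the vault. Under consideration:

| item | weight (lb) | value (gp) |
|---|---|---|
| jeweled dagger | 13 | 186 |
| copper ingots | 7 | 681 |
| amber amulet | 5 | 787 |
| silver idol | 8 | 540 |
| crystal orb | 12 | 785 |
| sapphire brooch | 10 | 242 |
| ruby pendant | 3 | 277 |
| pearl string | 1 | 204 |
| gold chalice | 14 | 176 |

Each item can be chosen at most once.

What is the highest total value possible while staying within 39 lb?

3274

Taking copper ingots + amber amulet + silver idol + crystal orb + ruby pendant + pearl string: 36 lb used, 3274 in value.
The spare 3 lb is too small for any remaining item, and no exchange beats 3274.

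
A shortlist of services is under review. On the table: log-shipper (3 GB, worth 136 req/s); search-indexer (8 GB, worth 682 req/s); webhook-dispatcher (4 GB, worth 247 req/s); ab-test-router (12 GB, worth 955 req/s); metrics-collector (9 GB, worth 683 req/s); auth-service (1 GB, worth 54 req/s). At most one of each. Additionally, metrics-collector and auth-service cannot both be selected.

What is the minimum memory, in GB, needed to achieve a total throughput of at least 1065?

Need the lightest bundle worth ≥ 1065.
Taking log-shipper + search-indexer + webhook-dispatcher gives 1065 (≥ 1065) for 15 GB.
Any bundle with less than 15 GB falls short of 1065.

15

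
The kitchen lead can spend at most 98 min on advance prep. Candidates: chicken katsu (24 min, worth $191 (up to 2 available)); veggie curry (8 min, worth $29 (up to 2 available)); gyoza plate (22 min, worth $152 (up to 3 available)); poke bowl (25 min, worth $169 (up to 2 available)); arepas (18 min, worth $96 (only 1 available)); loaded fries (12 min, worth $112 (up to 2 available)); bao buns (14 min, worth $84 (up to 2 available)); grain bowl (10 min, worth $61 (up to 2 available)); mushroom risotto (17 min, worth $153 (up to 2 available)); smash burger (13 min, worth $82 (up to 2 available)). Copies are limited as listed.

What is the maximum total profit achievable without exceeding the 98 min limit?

805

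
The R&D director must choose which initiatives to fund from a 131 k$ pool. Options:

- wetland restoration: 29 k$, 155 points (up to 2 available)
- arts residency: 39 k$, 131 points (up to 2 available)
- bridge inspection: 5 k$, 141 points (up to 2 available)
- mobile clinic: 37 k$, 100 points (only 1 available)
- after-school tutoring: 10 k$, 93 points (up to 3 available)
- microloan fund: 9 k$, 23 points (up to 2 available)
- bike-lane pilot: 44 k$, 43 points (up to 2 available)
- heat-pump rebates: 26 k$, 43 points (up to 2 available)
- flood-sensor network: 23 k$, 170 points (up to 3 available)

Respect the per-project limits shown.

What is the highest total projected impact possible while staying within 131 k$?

Ranking by ratio (projected impact/k$): bridge inspection 28.20, after-school tutoring 9.30, flood-sensor network 7.39.
A density-first pass picks 2×bridge inspection + 3×after-school tutoring + 2×microloan fund + 3×flood-sensor network — 1117 at 127 k$.
The 28 k$ tied up in after-school tutoring and 2×microloan fund is better spent on wetland restoration — total rises to 1133 (128 k$).
The spare 3 k$ is too small for any remaining project, and no exchange beats 1133.

1133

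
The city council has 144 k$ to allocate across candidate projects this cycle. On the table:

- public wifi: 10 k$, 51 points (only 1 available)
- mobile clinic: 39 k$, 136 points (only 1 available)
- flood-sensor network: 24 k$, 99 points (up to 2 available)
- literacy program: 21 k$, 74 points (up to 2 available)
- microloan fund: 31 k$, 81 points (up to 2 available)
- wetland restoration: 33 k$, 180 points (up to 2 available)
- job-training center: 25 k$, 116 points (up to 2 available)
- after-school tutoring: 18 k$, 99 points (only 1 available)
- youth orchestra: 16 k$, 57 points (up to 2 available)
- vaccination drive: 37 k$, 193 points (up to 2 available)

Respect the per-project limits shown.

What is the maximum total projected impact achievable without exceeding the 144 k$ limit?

746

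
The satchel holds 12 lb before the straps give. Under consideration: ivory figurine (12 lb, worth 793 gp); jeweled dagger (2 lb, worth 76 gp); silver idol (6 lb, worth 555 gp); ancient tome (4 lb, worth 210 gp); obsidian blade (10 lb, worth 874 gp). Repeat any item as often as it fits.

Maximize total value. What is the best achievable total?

The ratio ordering already packs tightly: 2×silver idol, 12 lb, 1110.

1110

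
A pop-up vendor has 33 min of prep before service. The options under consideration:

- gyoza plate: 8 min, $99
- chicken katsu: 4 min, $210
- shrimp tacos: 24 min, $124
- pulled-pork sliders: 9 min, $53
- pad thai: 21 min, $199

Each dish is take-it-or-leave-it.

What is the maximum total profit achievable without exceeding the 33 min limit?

508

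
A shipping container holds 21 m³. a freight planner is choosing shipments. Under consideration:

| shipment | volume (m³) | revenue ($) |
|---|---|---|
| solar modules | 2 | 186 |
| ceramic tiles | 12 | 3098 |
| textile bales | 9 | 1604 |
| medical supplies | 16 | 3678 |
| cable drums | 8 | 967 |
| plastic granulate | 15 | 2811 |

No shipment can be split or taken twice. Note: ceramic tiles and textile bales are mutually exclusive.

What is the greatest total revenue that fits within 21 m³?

By revenue per m³: ceramic tiles 258.17, medical supplies 229.88, plastic granulate 187.40, textile bales 178.22 lead.
Best packing: ceramic tiles + cable drums — 20 m³, 4065 total.
Next best is solar modules + medical supplies at 3864 (18 m³) — short by 201.

4065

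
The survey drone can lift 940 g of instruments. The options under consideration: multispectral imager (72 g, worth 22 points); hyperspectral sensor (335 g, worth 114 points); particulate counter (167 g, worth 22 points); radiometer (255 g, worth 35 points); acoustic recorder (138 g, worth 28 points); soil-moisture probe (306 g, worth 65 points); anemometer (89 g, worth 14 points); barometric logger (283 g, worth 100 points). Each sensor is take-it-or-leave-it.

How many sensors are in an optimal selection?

The maximum data value within 940 g is 279.
One optimal bundle: hyperspectral sensor + soil-moisture probe + barometric logger (924 g).
All optima have 3 sensors.

3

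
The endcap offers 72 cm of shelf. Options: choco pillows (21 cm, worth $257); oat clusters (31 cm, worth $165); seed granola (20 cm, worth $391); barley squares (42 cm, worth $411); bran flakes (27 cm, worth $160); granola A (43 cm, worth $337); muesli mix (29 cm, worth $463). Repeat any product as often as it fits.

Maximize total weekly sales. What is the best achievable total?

A density-first pass picks 3×seed granola — 1173 at 60 cm.
The 20 cm tied up in seed granola is better spent on muesli mix — total rises to 1245 (69 cm).
Every other selection either busts 72 cm or fails to beat 1245.

1245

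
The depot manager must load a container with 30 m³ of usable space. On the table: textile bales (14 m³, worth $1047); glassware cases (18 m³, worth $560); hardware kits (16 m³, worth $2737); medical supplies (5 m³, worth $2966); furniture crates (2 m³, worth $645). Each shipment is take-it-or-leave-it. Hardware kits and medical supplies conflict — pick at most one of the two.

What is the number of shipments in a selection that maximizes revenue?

Best achievable revenue is 4658.
For example textile bales + medical supplies + furniture crates achieves it, using 21 m³.
Any selection reaching 4658 contains exactly 3 shipments.

3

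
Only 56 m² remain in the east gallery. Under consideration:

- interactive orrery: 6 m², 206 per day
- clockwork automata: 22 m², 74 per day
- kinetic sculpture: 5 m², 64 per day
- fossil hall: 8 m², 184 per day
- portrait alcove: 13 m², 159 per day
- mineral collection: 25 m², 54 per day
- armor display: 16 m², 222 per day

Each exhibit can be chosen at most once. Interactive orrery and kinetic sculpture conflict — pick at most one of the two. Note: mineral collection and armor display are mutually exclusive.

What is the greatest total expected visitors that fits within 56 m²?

771

Interactive orrery + fossil hall + portrait alcove + armor display uses 43 of the 56 m² and totals 771.
An exhaustive check of the 128 subsets confirms 771.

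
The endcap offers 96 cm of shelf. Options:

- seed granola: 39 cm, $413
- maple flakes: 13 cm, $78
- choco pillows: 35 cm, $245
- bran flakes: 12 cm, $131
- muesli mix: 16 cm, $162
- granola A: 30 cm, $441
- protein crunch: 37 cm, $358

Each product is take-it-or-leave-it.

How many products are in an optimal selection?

4

Best achievable weekly sales is 1092.
For example bran flakes + muesli mix + granola A + protein crunch achieves it, using 95 cm.
All optima have 4 products.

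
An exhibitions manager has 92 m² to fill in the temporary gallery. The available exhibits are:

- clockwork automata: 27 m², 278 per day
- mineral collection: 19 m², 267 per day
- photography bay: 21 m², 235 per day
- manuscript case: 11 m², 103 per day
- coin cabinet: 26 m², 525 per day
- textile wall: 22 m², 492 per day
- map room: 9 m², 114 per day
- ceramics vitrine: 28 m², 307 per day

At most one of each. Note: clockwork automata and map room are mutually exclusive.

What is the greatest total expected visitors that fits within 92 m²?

Ranking by ratio (expected visitors/m²): textile wall 22.36, coin cabinet 20.19, mineral collection 14.05.
A density-first pass picks mineral collection + manuscript case + coin cabinet + textile wall + map room — 1501 at 87 m².
The 20 m² tied up in manuscript case and map room is better spent on photography bay — total rises to 1519 (88 m²).

1519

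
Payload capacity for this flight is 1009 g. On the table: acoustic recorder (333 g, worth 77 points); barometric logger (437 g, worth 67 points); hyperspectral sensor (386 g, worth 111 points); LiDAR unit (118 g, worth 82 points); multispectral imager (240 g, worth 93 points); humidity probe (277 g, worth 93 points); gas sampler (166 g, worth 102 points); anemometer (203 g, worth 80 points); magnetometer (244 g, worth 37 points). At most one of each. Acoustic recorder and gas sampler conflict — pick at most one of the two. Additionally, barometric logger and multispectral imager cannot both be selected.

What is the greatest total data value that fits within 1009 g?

450

By data value per g: LiDAR unit 0.69, gas sampler 0.61, anemometer 0.39, multispectral imager 0.39 lead.
Best packing: LiDAR unit + multispectral imager + humidity probe + gas sampler + anemometer — 1004 g, 450 total.
Next best is LiDAR unit + multispectral imager + gas sampler + anemometer + magnetometer at 394 (971 g) — short by 56.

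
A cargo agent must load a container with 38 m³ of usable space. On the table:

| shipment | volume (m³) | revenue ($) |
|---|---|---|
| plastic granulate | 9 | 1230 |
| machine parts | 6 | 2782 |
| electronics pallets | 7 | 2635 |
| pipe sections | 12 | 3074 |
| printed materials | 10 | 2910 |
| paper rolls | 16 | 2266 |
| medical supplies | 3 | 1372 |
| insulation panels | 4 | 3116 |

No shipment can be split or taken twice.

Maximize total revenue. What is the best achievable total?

Greedy by ratio would take machine parts + electronics pallets + printed materials + medical supplies + insulation panels: 30 m³ used, total 12815.
The 7 m³ tied up in electronics pallets is better spent on pipe sections — total rises to 13254 (35 m³).
The closest alternative, electronics pallets + pipe sections + printed materials + medical supplies + insulation panels, reaches only 13107.

13254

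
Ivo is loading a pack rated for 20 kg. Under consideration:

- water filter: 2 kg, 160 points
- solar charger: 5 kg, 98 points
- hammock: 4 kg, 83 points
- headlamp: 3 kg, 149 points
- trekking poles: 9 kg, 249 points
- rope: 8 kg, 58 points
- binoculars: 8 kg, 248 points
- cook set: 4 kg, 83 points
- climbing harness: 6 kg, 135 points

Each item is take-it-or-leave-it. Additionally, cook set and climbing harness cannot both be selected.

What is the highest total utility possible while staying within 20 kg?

693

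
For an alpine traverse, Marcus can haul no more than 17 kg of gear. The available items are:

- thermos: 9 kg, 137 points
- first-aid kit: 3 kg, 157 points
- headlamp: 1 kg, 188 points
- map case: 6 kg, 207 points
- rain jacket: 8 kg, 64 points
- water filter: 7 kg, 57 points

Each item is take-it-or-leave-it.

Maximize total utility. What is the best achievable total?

609

Taking first-aid kit + headlamp + map case + water filter: 17 kg used, 609 in utility.
The closest alternative, first-aid kit + headlamp + map case, reaches only 552.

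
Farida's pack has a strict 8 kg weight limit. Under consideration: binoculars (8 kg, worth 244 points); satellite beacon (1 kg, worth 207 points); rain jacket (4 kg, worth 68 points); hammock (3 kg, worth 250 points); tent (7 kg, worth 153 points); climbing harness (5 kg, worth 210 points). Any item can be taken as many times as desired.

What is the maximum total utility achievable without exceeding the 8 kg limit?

Taking 8×satellite beacon: 8 kg used, 1656 in utility.
Nothing else within 8 kg beats 1656.

1656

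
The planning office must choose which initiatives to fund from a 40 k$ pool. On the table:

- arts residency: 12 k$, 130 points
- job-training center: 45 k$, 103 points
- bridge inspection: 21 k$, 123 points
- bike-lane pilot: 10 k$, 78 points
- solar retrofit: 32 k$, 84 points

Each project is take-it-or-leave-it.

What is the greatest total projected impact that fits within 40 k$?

253

The ratio heuristic lands on arts residency + bike-lane pilot (208) but leaves 18 k$ idle.
Replace bike-lane pilot with bridge inspection: the trade gains 45 net, giving 253 at 33 k$.
The spare 7 k$ is too small for any remaining project, and no exchange beats 253.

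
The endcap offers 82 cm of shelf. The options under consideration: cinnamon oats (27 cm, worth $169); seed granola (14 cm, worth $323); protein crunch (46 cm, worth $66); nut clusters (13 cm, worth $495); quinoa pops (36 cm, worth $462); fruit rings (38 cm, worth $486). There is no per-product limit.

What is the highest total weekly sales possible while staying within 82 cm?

2970

The ratio ordering already packs tightly: 6×nut clusters, 78 cm, 2970.
Every other selection either busts 82 cm or fails to beat 2970.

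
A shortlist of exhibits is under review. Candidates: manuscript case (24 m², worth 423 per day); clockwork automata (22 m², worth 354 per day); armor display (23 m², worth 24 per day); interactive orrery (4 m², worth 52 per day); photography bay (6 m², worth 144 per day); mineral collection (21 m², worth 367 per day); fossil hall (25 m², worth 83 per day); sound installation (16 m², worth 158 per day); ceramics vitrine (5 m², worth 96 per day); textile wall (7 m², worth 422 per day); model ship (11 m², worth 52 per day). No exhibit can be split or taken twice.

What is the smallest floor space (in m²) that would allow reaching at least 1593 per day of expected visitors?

78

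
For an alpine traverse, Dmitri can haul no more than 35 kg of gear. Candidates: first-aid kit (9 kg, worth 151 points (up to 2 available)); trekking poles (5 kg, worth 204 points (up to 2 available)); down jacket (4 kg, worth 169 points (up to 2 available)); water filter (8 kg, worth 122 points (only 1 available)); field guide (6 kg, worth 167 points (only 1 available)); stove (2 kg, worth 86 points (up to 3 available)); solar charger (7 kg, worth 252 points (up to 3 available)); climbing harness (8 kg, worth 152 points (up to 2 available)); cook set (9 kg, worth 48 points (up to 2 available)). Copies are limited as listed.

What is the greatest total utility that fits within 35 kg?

1352

Greedy by ratio would take 2×trekking poles + 2×down jacket + 3×stove + solar charger: 31 kg used, total 1256.
Dropping 2×trekking poles frees 10 kg; slotting in 2×solar charger (14 kg) lifts the total to 1352 at 35 kg.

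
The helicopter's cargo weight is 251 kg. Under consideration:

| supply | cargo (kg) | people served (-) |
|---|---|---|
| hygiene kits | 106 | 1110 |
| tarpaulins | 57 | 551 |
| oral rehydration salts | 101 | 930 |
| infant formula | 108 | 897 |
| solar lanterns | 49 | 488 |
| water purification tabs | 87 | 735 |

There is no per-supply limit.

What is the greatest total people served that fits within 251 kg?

2440

Density check — hygiene kits 10.47, solar lanterns 9.96, tarpaulins 9.67 are the best per kg.
A density-first pass picks 2×hygiene kits — 2220 at 212 kg.
Dropping 2×hygiene kits frees 212 kg; slotting in 5×solar lanterns (245 kg) lifts the total to 2440 at 245 kg.
That's the maximum — no swap from here does better than 2440.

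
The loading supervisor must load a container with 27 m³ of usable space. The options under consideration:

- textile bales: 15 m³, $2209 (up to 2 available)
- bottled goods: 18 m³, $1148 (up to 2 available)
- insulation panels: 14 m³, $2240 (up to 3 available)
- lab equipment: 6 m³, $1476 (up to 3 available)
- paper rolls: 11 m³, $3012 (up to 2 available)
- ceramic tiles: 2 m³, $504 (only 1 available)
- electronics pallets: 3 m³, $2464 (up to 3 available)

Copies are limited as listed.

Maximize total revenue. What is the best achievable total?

11880

Taking the top-ratio shipments first gives paper rolls + ceramic tiles + 3×electronics pallets for 10908 (22 m³).
Replace ceramic tiles with lab equipment: the trade gains 972 net, giving 11880 at 26 m³.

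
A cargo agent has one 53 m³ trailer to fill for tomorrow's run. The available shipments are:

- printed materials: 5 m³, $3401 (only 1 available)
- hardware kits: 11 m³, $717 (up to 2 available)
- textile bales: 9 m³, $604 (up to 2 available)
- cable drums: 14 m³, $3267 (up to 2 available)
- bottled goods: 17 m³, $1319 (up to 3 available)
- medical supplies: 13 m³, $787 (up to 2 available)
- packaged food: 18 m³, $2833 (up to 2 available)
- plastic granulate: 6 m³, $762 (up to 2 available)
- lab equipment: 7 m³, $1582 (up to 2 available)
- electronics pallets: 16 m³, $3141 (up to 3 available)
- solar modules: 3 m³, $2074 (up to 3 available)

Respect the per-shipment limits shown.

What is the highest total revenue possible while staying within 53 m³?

17739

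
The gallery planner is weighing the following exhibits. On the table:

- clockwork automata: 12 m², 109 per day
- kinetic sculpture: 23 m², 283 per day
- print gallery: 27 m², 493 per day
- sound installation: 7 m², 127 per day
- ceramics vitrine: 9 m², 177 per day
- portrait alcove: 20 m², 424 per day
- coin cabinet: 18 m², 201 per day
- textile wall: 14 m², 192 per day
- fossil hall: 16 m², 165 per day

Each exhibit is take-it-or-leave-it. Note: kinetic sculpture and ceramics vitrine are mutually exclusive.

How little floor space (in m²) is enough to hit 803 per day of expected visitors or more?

Minimise m² subject to total expected visitors ≥ 803.
print gallery + portrait alcove reaches 917 using 47 m².
No combination under 47 m² hits 803.

47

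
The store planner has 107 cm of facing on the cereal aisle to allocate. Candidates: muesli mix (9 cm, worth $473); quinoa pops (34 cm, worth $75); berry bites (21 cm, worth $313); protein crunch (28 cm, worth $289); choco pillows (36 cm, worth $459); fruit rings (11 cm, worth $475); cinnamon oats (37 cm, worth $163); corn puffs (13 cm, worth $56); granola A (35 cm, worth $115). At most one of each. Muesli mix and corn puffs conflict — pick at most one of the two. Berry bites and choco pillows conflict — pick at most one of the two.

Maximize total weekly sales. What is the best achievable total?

Best packing: muesli mix + berry bites + protein crunch + fruit rings + cinnamon oats — 106 cm, 1713 total.
The closest alternative, muesli mix + protein crunch + choco pillows + fruit rings, reaches only 1696.

1713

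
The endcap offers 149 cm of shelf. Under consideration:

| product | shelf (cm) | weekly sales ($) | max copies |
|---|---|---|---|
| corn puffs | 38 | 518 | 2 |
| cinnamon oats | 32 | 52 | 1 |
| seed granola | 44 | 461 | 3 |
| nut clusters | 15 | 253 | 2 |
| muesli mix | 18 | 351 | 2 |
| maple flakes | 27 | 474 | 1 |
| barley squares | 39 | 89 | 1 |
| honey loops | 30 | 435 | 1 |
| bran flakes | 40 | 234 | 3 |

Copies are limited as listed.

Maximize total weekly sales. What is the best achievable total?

The ratio heuristic lands on 2×nut clusters + 2×muesli mix + maple flakes + honey loops (2117) but leaves 26 cm idle.
Replace nut clusters with corn puffs: the trade gains 265 net, giving 2382 at 146 cm.
That's the maximum — no swap from here does better than 2382.

2382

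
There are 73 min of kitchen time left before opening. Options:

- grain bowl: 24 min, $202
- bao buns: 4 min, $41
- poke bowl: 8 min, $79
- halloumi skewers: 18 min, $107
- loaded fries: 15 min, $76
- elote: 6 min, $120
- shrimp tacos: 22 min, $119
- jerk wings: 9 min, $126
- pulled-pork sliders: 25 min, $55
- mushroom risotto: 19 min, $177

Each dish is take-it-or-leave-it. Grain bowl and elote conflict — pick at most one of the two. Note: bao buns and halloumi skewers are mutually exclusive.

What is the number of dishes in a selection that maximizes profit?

Best achievable profit is 662.
bao buns + poke bowl + elote + shrimp tacos + jerk wings + mushroom risotto hits 662 at 68 min.
All optima have 6 dishes.

6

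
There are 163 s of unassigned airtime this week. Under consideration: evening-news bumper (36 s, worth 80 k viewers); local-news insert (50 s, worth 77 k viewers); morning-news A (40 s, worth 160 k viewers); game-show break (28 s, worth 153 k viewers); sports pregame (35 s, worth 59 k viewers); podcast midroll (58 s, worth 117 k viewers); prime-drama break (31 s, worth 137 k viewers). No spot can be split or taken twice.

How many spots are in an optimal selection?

4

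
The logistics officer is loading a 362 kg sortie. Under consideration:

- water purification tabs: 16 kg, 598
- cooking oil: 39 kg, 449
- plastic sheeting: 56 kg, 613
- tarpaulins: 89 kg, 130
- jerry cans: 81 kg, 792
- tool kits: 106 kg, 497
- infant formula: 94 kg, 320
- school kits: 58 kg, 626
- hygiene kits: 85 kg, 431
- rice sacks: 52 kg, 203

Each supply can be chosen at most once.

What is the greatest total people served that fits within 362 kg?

3575

Density check — water purification tabs 37.38, cooking oil 11.51, plastic sheeting 10.95, school kits 10.79 are the best per kg.
Filling by ratio: water purification tabs + cooking oil + plastic sheeting + jerry cans + school kits + hygiene kits for 3509, with 27 kg left unused.
Replace hygiene kits with tool kits: the trade gains 66 net, giving 3575 at 356 kg.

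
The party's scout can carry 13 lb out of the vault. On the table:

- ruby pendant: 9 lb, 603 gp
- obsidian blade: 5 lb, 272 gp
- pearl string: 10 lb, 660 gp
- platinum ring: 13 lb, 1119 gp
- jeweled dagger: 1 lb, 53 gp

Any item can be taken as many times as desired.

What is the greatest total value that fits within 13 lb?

1119

Taking platinum ring: 13 lb used, 1119 in value.
That's the maximum — no swap from here does better than 1119.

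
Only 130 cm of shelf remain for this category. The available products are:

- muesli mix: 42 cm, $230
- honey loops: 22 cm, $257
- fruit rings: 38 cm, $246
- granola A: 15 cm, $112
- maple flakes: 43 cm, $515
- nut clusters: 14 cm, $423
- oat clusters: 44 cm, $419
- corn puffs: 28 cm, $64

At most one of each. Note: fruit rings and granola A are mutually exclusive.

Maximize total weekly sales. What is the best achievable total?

1614

Honey loops + maple flakes + nut clusters + oat clusters uses 123 of the 130 cm and totals 1614.
Every other selection either busts 130 cm or breaks a pairing rule or fails to beat 1614.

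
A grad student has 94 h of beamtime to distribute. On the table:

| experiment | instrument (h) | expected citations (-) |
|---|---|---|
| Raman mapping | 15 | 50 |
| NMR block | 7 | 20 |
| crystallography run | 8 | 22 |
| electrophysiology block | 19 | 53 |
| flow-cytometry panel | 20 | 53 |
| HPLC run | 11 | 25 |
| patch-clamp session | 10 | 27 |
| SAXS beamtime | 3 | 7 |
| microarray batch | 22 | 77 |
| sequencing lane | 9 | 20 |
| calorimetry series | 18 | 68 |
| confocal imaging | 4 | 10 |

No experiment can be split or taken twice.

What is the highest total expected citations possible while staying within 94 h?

302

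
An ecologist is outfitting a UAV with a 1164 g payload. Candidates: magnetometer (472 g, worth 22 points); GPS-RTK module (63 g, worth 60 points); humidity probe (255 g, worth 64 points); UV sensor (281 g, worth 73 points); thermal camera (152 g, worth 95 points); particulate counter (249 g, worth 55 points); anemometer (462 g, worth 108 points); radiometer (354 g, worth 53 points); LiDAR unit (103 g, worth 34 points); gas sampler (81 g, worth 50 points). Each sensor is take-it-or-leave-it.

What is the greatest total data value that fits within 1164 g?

420

By data value per g: GPS-RTK module 0.95, thermal camera 0.62, gas sampler 0.62 lead.
A density-first pass picks GPS-RTK module + humidity probe + UV sensor + thermal camera + LiDAR unit + gas sampler — 376 at 935 g.
The 255 g tied up in humidity probe is better spent on anemometer — total rises to 420 (1142 g).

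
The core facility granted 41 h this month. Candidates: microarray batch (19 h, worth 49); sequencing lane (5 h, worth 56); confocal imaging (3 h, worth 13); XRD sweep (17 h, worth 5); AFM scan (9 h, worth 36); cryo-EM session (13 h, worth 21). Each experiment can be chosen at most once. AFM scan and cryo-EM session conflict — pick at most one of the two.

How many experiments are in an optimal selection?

4

Optimal total is 154.
One optimal bundle: microarray batch + sequencing lane + confocal imaging + AFM scan (36 h).
All optima have 4 experiments.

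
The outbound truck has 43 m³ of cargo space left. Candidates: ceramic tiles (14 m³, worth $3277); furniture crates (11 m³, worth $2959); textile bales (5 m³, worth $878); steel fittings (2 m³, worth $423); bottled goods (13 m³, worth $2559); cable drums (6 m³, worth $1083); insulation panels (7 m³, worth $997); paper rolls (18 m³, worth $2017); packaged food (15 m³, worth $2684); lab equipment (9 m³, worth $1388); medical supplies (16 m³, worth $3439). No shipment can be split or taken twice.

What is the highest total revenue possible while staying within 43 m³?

The ratio ordering already packs tightly: ceramic tiles + furniture crates + steel fittings + medical supplies, 43 m³, 10098.

10098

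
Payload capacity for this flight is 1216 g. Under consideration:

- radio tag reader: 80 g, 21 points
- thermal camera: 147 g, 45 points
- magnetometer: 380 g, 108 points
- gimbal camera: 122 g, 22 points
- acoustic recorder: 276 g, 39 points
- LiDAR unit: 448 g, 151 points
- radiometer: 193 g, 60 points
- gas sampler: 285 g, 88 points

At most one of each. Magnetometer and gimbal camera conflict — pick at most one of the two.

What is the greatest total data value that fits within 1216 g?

368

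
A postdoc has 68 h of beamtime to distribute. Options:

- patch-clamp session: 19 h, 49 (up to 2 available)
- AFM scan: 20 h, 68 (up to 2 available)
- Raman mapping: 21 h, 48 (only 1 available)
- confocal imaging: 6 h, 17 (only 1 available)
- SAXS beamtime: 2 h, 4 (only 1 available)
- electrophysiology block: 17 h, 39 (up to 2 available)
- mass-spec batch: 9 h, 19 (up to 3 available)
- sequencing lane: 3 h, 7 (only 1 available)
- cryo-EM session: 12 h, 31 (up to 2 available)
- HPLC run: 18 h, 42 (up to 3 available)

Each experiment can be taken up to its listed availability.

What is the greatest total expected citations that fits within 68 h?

209

Filling by ratio: 2×AFM scan + confocal imaging + SAXS beamtime + sequencing lane + cryo-EM session for 195, with 5 h left unused.
Replace SAXS beamtime and cryo-EM session with patch-clamp session: the trade gains 14 net, giving 209 at 68 h.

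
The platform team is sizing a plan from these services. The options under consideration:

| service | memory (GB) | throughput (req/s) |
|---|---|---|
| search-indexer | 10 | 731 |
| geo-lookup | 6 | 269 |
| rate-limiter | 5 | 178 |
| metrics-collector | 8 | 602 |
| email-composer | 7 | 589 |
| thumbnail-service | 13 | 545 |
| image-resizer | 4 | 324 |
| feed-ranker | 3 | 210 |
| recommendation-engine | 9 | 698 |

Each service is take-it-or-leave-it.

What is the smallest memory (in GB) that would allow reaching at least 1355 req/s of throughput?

18

Minimise GB subject to total throughput ≥ 1355.
metrics-collector + email-composer + feed-ranker: 1401 throughput at 18 GB.
Any bundle with less than 18 GB falls short of 1355.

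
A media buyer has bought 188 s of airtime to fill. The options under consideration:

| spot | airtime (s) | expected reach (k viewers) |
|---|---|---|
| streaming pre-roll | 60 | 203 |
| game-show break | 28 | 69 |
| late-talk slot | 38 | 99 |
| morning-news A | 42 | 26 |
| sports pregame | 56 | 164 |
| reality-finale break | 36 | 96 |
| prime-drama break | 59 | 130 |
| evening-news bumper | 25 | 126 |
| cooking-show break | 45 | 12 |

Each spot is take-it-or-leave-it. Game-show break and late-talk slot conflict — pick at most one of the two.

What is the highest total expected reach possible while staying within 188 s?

592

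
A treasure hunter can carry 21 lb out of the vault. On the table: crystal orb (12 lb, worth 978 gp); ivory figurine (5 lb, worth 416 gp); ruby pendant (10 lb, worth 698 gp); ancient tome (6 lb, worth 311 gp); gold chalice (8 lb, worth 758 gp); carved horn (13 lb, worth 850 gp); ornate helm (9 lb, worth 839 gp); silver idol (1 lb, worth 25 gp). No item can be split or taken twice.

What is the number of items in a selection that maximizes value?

2

Optimal total is 1817.
crystal orb + ornate helm hits 1817 at 21 lb.
All optima have 2 items.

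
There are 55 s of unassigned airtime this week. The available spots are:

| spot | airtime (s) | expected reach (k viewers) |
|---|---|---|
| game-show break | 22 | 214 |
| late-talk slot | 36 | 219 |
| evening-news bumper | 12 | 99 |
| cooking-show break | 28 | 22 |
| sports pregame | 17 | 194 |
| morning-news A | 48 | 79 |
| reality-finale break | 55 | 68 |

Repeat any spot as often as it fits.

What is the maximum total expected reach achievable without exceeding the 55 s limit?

582

Best packing: 3×sports pregame — 51 s, 582 total.
That's the maximum — no swap from here does better than 582.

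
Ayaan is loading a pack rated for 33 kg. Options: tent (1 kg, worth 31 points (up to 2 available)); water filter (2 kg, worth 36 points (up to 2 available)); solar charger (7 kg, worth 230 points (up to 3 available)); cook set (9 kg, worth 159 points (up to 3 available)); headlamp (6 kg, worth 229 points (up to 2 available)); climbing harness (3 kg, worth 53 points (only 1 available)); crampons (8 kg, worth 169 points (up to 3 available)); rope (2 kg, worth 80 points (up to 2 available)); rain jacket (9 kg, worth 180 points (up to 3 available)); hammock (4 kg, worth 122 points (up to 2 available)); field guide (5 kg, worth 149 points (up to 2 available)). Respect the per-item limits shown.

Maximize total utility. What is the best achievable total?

1154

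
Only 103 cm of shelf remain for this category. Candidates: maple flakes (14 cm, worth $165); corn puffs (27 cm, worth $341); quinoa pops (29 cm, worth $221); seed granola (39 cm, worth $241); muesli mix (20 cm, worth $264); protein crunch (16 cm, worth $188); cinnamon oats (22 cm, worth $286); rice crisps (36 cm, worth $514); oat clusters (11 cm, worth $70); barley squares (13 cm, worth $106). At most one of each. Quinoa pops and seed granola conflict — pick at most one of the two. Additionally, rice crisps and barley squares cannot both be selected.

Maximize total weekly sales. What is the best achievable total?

By weekly sales per cm: rice crisps 14.28, muesli mix 13.20, cinnamon oats 13.00 lead.
Greedy by ratio would take maple flakes + muesli mix + cinnamon oats + rice crisps + oat clusters: 103 cm used, total 1299.
Reworking the packing: corn puffs + protein crunch + cinnamon oats + rice crisps uses 101 cm and improves the total to 1329.
Runner-up corn puffs + muesli mix + protein crunch + rice crisps tops out at 1307.

1329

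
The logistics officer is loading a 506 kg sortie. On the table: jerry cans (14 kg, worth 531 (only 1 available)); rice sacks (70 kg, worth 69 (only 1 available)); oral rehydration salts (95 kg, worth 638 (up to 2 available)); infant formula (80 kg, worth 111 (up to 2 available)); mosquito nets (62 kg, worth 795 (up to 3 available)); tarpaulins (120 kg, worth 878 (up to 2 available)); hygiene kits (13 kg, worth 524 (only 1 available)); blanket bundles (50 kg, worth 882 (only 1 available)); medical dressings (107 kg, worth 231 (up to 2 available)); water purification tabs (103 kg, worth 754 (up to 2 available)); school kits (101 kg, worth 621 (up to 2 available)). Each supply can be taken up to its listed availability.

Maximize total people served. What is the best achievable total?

6078

Ranking by ratio (people served/kg): hygiene kits 40.31, jerry cans 37.93, blanket bundles 17.64, mosquito nets 12.82.
Filling by ratio: jerry cans + 3×mosquito nets + hygiene kits + blanket bundles + 2×water purification tabs for 5830, with 37 kg left unused.
Replace 2×water purification tabs with 2×tarpaulins: the trade gains 248 net, giving 6078 at 503 kg.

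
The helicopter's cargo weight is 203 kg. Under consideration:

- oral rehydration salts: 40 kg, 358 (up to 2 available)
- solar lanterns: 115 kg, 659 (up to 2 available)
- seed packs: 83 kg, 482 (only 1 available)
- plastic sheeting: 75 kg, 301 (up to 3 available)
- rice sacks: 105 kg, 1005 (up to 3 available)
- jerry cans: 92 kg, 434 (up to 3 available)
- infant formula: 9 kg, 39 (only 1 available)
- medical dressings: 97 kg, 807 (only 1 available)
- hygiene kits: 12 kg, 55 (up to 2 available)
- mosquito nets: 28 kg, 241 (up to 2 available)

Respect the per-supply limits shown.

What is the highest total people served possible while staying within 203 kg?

1845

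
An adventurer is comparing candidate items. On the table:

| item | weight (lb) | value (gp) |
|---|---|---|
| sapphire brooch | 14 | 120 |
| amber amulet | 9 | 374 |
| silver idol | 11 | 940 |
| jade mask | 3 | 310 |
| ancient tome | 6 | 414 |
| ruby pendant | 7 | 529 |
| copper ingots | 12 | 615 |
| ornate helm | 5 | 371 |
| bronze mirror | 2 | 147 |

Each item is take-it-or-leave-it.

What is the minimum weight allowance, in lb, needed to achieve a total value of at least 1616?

Minimise lb subject to total value ≥ 1616.
silver idol + jade mask + ornate helm: 1621 value at 19 lb.
No combination under 19 lb hits 1616.

19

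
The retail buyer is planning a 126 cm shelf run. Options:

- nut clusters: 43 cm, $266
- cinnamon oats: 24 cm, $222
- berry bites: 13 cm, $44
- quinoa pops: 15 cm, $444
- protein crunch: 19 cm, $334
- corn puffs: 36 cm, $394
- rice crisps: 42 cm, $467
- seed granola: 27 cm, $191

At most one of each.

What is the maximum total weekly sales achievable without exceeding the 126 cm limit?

Best packing: berry bites + quinoa pops + protein crunch + corn puffs + rice crisps — 125 cm, 1683 total.
The closest alternative, quinoa pops + protein crunch + corn puffs + rice crisps, reaches only 1639.

1683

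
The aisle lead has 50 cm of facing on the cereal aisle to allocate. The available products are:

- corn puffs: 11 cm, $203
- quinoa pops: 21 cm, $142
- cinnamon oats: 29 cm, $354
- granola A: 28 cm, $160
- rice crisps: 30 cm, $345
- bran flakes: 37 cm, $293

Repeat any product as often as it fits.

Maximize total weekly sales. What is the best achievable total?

The ratio ordering already packs tightly: 4×corn puffs, 44 cm, 812.
That's the maximum — no swap from here does better than 812.

812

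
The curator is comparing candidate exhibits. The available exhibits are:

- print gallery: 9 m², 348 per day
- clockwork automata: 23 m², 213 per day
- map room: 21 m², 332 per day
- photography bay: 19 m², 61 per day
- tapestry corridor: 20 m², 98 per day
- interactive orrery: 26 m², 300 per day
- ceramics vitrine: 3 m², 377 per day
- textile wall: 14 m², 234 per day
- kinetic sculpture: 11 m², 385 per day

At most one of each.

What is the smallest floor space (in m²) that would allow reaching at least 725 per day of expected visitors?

12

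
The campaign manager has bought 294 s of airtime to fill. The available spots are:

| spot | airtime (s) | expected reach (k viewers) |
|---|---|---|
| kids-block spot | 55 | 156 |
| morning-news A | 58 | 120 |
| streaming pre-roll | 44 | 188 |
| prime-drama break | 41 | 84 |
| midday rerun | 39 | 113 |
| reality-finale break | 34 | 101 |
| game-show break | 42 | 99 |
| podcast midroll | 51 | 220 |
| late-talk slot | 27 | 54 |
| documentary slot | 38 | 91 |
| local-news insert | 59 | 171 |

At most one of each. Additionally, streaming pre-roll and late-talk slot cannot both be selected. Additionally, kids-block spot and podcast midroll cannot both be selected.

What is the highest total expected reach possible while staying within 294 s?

913

Best packing: morning-news A + streaming pre-roll + midday rerun + reality-finale break + podcast midroll + local-news insert — 285 s, 913 total.
Next best is morning-news A + streaming pre-roll + midday rerun + game-show break + podcast midroll + local-news insert at 911 (293 s) — short by 2.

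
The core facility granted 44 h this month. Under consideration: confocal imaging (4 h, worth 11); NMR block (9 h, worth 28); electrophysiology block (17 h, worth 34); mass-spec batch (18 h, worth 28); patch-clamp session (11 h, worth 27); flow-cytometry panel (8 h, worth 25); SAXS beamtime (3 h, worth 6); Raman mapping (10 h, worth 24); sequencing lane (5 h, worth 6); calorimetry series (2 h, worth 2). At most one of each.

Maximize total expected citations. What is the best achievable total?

Best packing: confocal imaging + NMR block + patch-clamp session + flow-cytometry panel + Raman mapping + calorimetry series — 44 h, 117 total.
That's the maximum — no swap from here does better than 117.

117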